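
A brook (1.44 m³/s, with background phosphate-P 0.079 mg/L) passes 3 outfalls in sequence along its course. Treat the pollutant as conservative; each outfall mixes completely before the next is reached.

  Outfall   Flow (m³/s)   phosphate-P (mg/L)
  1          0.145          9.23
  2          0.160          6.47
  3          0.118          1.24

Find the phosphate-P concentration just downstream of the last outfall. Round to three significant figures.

After outfall 1: Q = 1.440 + 0.1450 = 1.585 m³/s; C = (1.440·0.07900 + 0.1450·9.230)/1.585 = 0.9162 mg/L.
After outfall 2: Q = 1.585 + 0.1600 = 1.745 m³/s; C = (1.585·0.9162 + 0.1600·6.470)/1.745 = 1.425 mg/L.
After outfall 3: Q = 1.745 + 0.1180 = 1.863 m³/s; C = (1.745·1.425 + 0.1180·1.240)/1.863 = 1.414 mg/L.

1.41 mg/L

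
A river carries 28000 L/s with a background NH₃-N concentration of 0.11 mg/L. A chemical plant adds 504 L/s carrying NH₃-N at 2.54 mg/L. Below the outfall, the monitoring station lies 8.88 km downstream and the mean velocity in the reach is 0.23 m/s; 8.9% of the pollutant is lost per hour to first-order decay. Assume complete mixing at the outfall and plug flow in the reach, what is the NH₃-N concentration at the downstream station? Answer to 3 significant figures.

0.0563 mg/L

Mixed concentration C = ΣQC/ΣQ = (28000·0.1100 + 504.0·2.540) / 28500 = 4360/28500 = 0.1530 mg/L.
Travel time t = 8.88·1000 / 0.23 = 38610 s = 10.72 h.
8.9%/h lost → k = −ln(1 − 0.089) = 0.09321 h⁻¹.
First-order decay: C = 0.1530·exp(−k·t) = 0.1530·0.3680 = 0.05629 mg/L.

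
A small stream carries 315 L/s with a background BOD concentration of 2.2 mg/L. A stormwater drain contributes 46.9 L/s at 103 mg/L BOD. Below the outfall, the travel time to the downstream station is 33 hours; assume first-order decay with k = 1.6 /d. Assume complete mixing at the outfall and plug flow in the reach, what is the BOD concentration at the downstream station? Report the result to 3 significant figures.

1.69 mg/L

Flow-weighted average: C = (315.0·2.200 + 46.90·103.0) / 361.9 = 5524/361.9 = 15.26 mg/L.
First-order decay: C = 15.26·exp(−k·t) = 15.26·0.1108 = 1.691 mg/L.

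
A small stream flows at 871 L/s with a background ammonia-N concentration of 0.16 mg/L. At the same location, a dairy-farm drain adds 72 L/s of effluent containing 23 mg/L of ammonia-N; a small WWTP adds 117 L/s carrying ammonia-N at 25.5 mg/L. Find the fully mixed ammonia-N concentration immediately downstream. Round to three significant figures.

4.51 mg/L

Conservation of mass: C = (871.0·0.1600 + 72.00·23.00 + 117.0·25.50) / 1060 = 4779/1060 = 4.508 mg/L.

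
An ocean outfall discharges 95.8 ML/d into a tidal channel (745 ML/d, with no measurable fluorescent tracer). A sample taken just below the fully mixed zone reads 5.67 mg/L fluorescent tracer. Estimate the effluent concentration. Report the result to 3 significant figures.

49.8 mg/L

Mass balance: 745.0·0 + 95.80·Cₑ = 840.8·5.670
→ Cₑ = (840.8·5.670 − 745.0·0) / 95.80 = 49.76 mg/L.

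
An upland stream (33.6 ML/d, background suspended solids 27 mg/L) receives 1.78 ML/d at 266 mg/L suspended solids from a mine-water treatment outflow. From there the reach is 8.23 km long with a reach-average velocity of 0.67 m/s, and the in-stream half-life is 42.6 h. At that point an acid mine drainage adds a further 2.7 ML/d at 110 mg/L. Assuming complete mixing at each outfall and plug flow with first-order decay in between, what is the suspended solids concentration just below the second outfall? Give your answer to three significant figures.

42.1 mg/L

After mixing, C = (33.60·27.00 + 1.780·266.0) / 35.38 = 1381/35.38 = 39.02 mg/L; combined flow 35.38 ML/d.
Travel time t = 8.23·1000 / 0.67 = 12280 s = 3.412 h.
Half-life 42.6 h → k = ln 2 / 42.6 = 0.01627 h⁻¹ = 0.3905 d⁻¹.
Applying C = C₀e^(−kt): 39.02 × 0.9460 = 36.92 mg/L.
At the second outfall, C = (35.38·36.92 + 2.700·110.0) / (35.38 + 2.700) = 42.10 mg/L.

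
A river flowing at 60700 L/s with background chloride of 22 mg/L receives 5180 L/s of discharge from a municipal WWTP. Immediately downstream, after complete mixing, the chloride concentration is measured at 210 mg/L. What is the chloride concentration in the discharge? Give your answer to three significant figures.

2410 mg/L

Mass balance: 60700·22.00 + 5180·Cₑ = 65880·210.0
→ Cₑ = (65880·210.0 − 60700·22.00) / 5180 = 2413 mg/L.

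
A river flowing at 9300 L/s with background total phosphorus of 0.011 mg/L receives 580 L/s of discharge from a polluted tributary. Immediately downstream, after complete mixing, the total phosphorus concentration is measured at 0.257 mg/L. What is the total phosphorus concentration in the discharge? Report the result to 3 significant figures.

Mass balance: 9300·0.01100 + 580.0·Cₑ = 9880·0.2570
→ Cₑ = (9880·0.2570 − 9300·0.01100) / 580.0 = 4.201 mg/L.

4.20 mg/L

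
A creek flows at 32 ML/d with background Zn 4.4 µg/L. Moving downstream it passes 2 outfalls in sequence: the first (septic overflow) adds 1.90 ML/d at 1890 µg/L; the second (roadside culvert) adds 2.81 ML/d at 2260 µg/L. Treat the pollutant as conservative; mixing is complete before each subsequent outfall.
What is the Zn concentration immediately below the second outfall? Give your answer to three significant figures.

After outfall 1: Q = 32.00 + 1.900 = 33.90 ML/d; C = (32.00·4.400 + 1.900·1890)/33.90 = 110.1 µg/L.
After outfall 2: Q = 33.90 + 2.810 = 36.71 ML/d; C = (33.90·110.1 + 2.810·2260)/36.71 = 274.6 µg/L.

275 µg/L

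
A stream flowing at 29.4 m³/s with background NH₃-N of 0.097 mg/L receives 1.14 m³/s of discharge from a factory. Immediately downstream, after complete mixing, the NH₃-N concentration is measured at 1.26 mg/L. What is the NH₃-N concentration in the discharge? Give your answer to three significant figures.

31.3 mg/L

Mass balance: 29.40·0.09700 + 1.140·Cₑ = 30.54·1.260
→ Cₑ = (30.54·1.260 − 29.40·0.09700) / 1.140 = 31.25 mg/L.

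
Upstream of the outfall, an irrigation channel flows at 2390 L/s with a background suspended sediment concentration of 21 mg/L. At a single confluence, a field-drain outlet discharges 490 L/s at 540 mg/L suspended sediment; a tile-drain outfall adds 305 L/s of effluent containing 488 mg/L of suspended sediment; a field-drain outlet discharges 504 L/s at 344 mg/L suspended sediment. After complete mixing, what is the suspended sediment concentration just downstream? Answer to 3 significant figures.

Mixed concentration C = ΣQC/ΣQ = (2390·21.00 + 490.0·540.0 + 305.0·488.0 + 504.0·344.0) / 3689 = 637000/3689 = 172.7 mg/L.

173 mg/L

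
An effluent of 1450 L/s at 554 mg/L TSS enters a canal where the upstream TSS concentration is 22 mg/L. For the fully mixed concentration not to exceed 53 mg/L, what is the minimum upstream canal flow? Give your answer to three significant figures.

23400 L/s

Set C_mix = 53: (Q·22.00 + 1450·554.0) / (Q + 1450) = 53
→ Q = 1450·(554.0 − 53)/(53 − 22.00) = 23430 L/s.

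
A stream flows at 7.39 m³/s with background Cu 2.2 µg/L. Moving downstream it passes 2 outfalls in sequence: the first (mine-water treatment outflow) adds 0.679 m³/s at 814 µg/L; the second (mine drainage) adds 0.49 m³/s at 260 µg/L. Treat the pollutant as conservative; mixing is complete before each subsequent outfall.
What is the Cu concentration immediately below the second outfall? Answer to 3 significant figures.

Below outfall 1: Q → 8.069 m³/s, C = (7.390·2.200 + 0.6790·814.0)/8.069 = 70.51 µg/L.
Below outfall 2: Q → 8.559 m³/s, C = (8.069·70.51 + 0.4900·260.0)/8.559 = 81.36 µg/L.

81.4 µg/L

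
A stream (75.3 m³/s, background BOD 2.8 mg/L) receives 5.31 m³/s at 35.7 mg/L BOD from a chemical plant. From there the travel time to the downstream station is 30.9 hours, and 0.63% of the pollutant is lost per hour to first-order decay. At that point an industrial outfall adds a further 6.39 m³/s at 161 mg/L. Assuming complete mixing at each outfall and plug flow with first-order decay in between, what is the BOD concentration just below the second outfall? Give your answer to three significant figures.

After mixing, C = (75.30·2.800 + 5.310·35.70) / 80.61 = 400.4/80.61 = 4.967 mg/L; combined flow 80.61 m³/s.
0.63%/h lost → k = −ln(1 − 0.0063) = 0.006320 h⁻¹.
After decay, C = 4.967 × e^(−kt) = 4.967 × 0.8226 = 4.086 mg/L.
At the second outfall, C = (80.61·4.086 + 6.390·161.0) / (80.61 + 6.390) = 15.61 mg/L.

15.6 mg/L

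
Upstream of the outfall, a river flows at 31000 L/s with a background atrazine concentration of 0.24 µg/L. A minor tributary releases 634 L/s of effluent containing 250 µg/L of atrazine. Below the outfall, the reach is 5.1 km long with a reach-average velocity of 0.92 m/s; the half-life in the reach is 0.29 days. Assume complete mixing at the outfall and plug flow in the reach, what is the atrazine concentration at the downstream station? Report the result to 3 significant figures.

4.50 µg/L

Flow-weighted average: C = (31000·0.2400 + 634.0·250.0) / 31630 = 165900/31630 = 5.246 µg/L.
Travel time t = 5.1·1000 / 0.92 = 5543 s = 1.540 h.
Half-life 0.29 d → k = ln 2 / 0.29 = 2.390 d⁻¹.
Applying C = C₀e^(−kt): 5.246 × 0.8578 = 4.500 µg/L.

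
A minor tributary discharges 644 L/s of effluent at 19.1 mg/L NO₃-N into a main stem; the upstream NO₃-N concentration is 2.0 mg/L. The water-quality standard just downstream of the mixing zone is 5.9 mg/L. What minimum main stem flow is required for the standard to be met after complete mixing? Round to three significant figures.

2180 L/s

Set C_mix = 5.9: (Q·2.000 + 644.0·19.10) / (Q + 644.0) = 5.9
→ Q = 644.0·(19.10 − 5.9)/(5.9 − 2.000) = 2180 L/s.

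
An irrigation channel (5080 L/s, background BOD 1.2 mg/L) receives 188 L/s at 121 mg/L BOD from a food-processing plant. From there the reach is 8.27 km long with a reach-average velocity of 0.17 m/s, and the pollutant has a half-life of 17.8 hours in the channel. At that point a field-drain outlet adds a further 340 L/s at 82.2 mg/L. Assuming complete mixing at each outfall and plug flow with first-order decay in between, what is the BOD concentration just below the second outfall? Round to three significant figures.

Conservation of mass: C = (5080·1.200 + 188.0·121.0) / 5268 = 28840/5268 = 5.475 mg/L; combined flow 5268 L/s.
Travel time t = 8.27·1000 / 0.17 = 48650 s = 13.51 h.
Half-life 17.8 h → k = ln 2 / 17.8 = 0.03894 h⁻¹ = 0.9346 d⁻¹.
After decay, C = 5.475 × e^(−kt) = 5.475 × 0.5908 = 3.235 mg/L.
Second outfall: C = (5268·3.235 + 340.0·82.20)/5608 = 8.023 mg/L.

8.02 mg/L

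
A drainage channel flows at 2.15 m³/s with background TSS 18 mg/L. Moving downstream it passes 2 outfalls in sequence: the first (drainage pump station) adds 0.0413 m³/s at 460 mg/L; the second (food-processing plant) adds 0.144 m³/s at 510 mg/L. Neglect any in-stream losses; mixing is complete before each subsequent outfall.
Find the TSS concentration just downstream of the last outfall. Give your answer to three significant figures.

Outfall 1: combined Q = 2.191 m³/s; C = (2.150·18.00 + 0.04130·460.0)/2.191 = 26.33 mg/L.
Outfall 2: combined Q = 2.335 m³/s; C = (2.191·26.33 + 0.1440·510.0)/2.335 = 56.15 mg/L.

56.2 mg/L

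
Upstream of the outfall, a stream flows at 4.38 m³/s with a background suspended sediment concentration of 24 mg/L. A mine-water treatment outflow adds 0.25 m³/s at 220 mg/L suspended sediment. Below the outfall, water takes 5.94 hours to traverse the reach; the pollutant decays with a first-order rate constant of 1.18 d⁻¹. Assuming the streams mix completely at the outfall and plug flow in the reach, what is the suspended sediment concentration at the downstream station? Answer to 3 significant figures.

After mixing, C = (4.380·24.00 + 0.2500·220.0) / 4.630 = 160.1/4.630 = 34.58 mg/L.
Applying C = C₀e^(−kt): 34.58 × 0.7467 = 25.82 mg/L.

25.8 mg/L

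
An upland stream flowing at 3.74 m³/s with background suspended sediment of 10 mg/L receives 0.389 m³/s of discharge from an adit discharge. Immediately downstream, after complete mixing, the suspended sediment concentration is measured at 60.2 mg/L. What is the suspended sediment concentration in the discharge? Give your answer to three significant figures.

Mass balance: 3.740·10.00 + 0.3890·Cₑ = 4.129·60.20
→ Cₑ = (4.129·60.20 − 3.740·10.00) / 0.3890 = 542.8 mg/L.

543 mg/L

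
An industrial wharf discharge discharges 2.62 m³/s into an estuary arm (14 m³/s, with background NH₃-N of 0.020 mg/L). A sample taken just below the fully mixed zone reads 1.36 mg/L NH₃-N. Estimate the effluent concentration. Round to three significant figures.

Mass balance: 14.00·0.02000 + 2.620·Cₑ = 16.62·1.360
→ Cₑ = (16.62·1.360 − 14.00·0.02000) / 2.620 = 8.520 mg/L.

8.52 mg/L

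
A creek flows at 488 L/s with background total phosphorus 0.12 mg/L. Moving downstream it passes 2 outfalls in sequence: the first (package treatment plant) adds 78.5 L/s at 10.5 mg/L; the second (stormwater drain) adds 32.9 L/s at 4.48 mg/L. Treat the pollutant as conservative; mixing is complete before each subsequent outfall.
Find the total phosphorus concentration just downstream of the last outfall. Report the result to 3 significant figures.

After outfall 1: Q = 488.0 + 78.50 = 566.5 L/s; C = (488.0·0.1200 + 78.50·10.50)/566.5 = 1.558 mg/L.
After outfall 2: Q = 566.5 + 32.90 = 599.4 L/s; C = (566.5·1.558 + 32.90·4.480)/599.4 = 1.719 mg/L.

1.72 mg/L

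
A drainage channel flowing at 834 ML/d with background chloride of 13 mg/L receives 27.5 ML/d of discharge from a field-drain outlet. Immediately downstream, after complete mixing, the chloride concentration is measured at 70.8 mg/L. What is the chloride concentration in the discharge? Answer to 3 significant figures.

1820 mg/L

Mass balance: 834.0·13.00 + 27.50·Cₑ = 861.5·70.80
→ Cₑ = (861.5·70.80 − 834.0·13.00) / 27.50 = 1824 mg/L.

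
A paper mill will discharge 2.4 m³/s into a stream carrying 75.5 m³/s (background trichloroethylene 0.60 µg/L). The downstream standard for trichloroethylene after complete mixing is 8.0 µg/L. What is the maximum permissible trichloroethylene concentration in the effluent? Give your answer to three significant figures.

At the limit, (Qr·Cr + Qe·Cₑ)/(Qr + Qe) = 8.0:
Cₑ = (77.90·8.0 − 75.50·0.6000) / 2.400 = 240.8 µg/L.

241 µg/L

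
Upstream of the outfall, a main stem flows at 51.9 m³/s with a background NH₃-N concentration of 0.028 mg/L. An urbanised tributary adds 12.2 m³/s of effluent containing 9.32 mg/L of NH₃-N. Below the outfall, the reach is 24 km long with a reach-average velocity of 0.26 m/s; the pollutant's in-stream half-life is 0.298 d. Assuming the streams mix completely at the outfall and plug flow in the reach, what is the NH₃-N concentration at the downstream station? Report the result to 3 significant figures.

0.150 mg/L

Mixed concentration C = ΣQC/ΣQ = (51.90·0.02800 + 12.20·9.320) / 64.10 = 115.2/64.10 = 1.797 mg/L.
Travel time t = 24·1000 / 0.26 = 92310 s = 25.64 h.
Half-life 0.298 d → k = ln 2 / 0.298 = 2.326 d⁻¹.
Applying C = C₀e^(−kt): 1.797 × 0.08332 = 0.1497 mg/L.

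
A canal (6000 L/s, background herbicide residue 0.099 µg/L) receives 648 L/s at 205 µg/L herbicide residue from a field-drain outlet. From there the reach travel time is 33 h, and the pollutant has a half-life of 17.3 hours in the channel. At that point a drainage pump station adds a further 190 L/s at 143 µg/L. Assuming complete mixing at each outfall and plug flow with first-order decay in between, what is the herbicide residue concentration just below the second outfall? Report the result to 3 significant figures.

9.17 µg/L

After mixing, C = (6000·0.09900 + 648.0·205.0) / 6648 = 133400/6648 = 20.07 µg/L; combined flow 6648 L/s.
Half-life 17.3 h → k = ln 2 / 17.3 = 0.04007 h⁻¹ = 0.9616 d⁻¹.
After decay, C = 20.07 × e^(−kt) = 20.07 × 0.2666 = 5.350 µg/L.
At the second outfall, C = (6648·5.350 + 190.0·143.0) / (6648 + 190.0) = 9.175 µg/L.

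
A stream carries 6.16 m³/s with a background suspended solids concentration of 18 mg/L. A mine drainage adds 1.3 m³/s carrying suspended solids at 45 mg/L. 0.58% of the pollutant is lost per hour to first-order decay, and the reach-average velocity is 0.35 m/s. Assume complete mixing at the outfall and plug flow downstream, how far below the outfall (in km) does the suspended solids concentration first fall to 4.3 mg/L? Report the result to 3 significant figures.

Mixed concentration C = ΣQC/ΣQ = (6.160·18.00 + 1.300·45.00) / 7.460 = 169.4/7.460 = 22.71 mg/L.
0.58%/h lost → k = −ln(1 − 0.0058) = 0.005817 h⁻¹.
Set 22.71·exp(−k·t) = 4.3 → t = ln(22.71/4.3)/k = 1030000 s = 286.1 h.
Distance = v·t = 0.35·1030000 = 360400 m = 360.4 km.

360 km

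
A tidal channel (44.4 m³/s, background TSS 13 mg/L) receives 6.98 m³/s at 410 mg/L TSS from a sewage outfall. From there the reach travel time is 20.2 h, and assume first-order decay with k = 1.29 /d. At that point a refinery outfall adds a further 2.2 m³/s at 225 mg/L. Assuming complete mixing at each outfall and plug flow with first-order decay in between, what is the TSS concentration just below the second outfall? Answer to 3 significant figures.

30.9 mg/L

Mixed concentration C = ΣQC/ΣQ = (44.40·13.00 + 6.980·410.0) / 51.38 = 3439/51.38 = 66.93 mg/L; combined flow 51.38 m³/s.
After decay, C = 66.93 × e^(−kt) = 66.93 × 0.3376 = 22.60 mg/L.
Second outfall: C = (51.38·22.60 + 2.200·225.0)/53.58 = 30.91 mg/L.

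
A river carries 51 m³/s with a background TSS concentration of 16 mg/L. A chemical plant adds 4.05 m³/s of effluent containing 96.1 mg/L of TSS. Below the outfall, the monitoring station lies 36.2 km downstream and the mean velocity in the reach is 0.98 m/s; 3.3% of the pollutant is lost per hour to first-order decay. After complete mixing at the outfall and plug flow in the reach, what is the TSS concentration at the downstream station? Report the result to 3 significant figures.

15.5 mg/L

Mixed concentration C = ΣQC/ΣQ = (51.00·16.00 + 4.050·96.10) / 55.05 = 1205/55.05 = 21.89 mg/L.
Travel time t = 36.2·1000 / 0.98 = 36940 s = 10.26 h.
3.3%/h lost → k = −ln(1 − 0.033) = 0.03356 h⁻¹.
First-order decay: C = 21.89·exp(−k·t) = 21.89·0.7087 = 15.52 mg/L.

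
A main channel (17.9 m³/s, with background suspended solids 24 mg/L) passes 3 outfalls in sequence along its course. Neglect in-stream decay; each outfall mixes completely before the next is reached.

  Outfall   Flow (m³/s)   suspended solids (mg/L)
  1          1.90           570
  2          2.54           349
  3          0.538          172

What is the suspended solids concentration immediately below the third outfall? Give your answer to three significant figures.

109 mg/L

After outfall 1: Q = 17.90 + 1.900 = 19.80 m³/s; C = (17.90·24.00 + 1.900·570.0)/19.80 = 76.39 mg/L.
After outfall 2: Q = 19.80 + 2.540 = 22.34 m³/s; C = (19.80·76.39 + 2.540·349.0)/22.34 = 107.4 mg/L.
After outfall 3: Q = 22.34 + 0.5380 = 22.88 m³/s; C = (22.34·107.4 + 0.5380·172.0)/22.88 = 108.9 mg/L.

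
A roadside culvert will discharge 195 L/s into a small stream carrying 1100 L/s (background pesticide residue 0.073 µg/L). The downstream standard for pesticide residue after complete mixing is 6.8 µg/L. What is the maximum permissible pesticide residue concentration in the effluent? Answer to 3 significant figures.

44.7 µg/L

At the limit, (Qr·Cr + Qe·Cₑ)/(Qr + Qe) = 6.8:
Cₑ = (1295·6.8 − 1100·0.07300) / 195.0 = 44.75 µg/L.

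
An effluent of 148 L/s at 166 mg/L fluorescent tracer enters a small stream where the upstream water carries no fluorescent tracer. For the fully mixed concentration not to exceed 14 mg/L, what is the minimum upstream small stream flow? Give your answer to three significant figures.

Set C_mix = 14: (Q·0 + 148.0·166.0) / (Q + 148.0) = 14
→ Q = 148.0·(166.0 − 14)/(14 − 0) = 1607 L/s.

1610 L/s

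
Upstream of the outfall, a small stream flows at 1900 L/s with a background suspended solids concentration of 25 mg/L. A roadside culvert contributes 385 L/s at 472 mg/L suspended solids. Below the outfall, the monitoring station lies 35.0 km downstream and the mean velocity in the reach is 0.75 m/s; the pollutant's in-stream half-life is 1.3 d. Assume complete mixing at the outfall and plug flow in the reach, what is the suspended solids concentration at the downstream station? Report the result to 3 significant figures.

Conservation of mass: C = (1900·25.00 + 385.0·472.0) / 2285 = 229200/2285 = 100.3 mg/L.
Travel time t = 35.0·1000 / 0.75 = 46670 s = 12.96 h.
Half-life 1.3 d → k = ln 2 / 1.3 = 0.5332 d⁻¹.
After decay, C = 100.3 × e^(−kt) = 100.3 × 0.7498 = 75.21 mg/L.

75.2 mg/L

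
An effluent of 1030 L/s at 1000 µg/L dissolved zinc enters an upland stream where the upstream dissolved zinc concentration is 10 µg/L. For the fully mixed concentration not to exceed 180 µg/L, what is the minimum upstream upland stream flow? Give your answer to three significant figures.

4970 L/s

Set C_mix = 180: (Q·10.00 + 1030·1000) / (Q + 1030) = 180
→ Q = 1030·(1000 − 180)/(180 − 10.00) = 4968 L/s.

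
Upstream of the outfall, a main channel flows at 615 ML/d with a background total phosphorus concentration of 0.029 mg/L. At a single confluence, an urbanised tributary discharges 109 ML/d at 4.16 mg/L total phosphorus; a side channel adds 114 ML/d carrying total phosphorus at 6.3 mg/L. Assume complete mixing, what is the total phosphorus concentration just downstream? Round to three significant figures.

Conservation of mass: C = (615.0·0.02900 + 109.0·4.160 + 114.0·6.300) / 838.0 = 1189/838.0 = 1.419 mg/L.

1.42 mg/L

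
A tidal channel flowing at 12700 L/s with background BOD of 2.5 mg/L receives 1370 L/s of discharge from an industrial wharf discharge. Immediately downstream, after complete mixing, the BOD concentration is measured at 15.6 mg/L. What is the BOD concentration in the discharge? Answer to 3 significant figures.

137 mg/L

Mass balance: 12700·2.500 + 1370·Cₑ = 14070·15.60
→ Cₑ = (14070·15.60 − 12700·2.500) / 1370 = 137.0 mg/L.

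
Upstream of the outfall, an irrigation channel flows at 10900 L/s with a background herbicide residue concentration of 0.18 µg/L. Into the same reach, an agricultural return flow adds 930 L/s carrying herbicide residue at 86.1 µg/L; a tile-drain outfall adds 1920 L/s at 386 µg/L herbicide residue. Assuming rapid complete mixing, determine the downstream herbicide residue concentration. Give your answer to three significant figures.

59.9 µg/L

Conservation of mass: C = (10900·0.1800 + 930.0·86.10 + 1920·386.0) / 13750 = 823200/13750 = 59.87 µg/L.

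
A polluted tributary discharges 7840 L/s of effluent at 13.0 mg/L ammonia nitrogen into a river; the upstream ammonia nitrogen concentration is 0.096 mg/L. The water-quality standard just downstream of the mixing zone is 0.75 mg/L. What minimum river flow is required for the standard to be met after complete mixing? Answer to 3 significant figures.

147000 L/s

Set C_mix = 0.75: (Q·0.09600 + 7840·13.00) / (Q + 7840) = 0.75
→ Q = 7840·(13.00 − 0.75)/(0.75 − 0.09600) = 146900 L/s.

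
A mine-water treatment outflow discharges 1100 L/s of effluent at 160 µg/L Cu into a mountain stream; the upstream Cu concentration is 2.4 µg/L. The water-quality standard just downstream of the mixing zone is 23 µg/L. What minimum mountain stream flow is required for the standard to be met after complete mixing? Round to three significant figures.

Set C_mix = 23: (Q·2.400 + 1100·160.0) / (Q + 1100) = 23
→ Q = 1100·(160.0 − 23)/(23 − 2.400) = 7316 L/s.

7320 L/s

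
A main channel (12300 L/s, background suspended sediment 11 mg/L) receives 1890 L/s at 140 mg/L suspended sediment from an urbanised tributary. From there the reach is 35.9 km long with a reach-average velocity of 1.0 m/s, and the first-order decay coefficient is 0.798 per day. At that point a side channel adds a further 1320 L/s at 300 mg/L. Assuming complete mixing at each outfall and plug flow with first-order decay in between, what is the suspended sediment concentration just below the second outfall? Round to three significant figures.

44.0 mg/L

Conservation of mass: C = (12300·11.00 + 1890·140.0) / 14190 = 399900/14190 = 28.18 mg/L; combined flow 14190 L/s.
Travel time t = 35.9·1000 / 1.0 = 35900 s = 9.972 h.
After decay, C = 28.18 × e^(−kt) = 28.18 × 0.7178 = 20.23 mg/L.
Second outfall: C = (14190·20.23 + 1320·300.0)/15510 = 44.04 mg/L.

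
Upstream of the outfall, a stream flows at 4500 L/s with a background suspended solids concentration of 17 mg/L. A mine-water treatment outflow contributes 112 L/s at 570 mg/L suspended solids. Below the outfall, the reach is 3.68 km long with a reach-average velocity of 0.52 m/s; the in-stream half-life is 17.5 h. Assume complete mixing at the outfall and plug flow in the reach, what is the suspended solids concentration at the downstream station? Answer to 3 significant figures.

Conservation of mass: C = (4500·17.00 + 112.0·570.0) / 4612 = 140300/4612 = 30.43 mg/L.
Travel time t = 3.68·1000 / 0.52 = 7077 s = 1.966 h.
Half-life 17.5 h → k = ln 2 / 17.5 = 0.03961 h⁻¹ = 0.9506 d⁻¹.
Applying C = C₀e^(−kt): 30.43 × 0.9251 = 28.15 mg/L.

28.1 mg/L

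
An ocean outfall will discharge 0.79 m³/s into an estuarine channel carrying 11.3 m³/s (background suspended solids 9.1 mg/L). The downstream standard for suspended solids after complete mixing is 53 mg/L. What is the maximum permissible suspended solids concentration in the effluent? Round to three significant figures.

At the limit, (Qr·Cr + Qe·Cₑ)/(Qr + Qe) = 53:
Cₑ = (12.09·53 − 11.30·9.100) / 0.7900 = 680.9 mg/L.

681 mg/L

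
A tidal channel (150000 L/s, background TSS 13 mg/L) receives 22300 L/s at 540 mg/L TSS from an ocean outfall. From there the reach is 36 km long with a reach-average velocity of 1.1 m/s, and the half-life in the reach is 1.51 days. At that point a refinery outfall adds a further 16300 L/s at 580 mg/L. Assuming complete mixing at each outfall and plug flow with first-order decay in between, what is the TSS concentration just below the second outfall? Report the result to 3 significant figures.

Flow-weighted average: C = (150000·13.00 + 22300·540.0) / 172300 = 13990000/172300 = 81.21 mg/L; combined flow 172300 L/s.
Travel time t = 36·1000 / 1.1 = 32730 s = 9.091 h.
Half-life 1.51 d → k = ln 2 / 1.51 = 0.4590 d⁻¹.
Decay over the reach: 81.21·exp(−kt) = 81.21·0.8404 = 68.25 mg/L.
Second outfall: C = (172300·68.25 + 16300·580.0)/188600 = 112.5 mg/L.

112 mg/L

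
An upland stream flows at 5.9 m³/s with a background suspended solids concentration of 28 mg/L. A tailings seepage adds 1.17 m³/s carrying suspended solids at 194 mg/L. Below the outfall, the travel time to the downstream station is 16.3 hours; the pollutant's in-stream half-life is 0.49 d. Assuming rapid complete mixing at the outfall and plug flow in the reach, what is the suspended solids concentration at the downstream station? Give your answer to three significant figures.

21.2 mg/L

Flow-weighted average: C = (5.900·28.00 + 1.170·194.0) / 7.070 = 392.2/7.070 = 55.47 mg/L.
Half-life 0.49 d → k = ln 2 / 0.49 = 1.415 d⁻¹.
Decay over the reach: 55.47·exp(−kt) = 55.47·0.3826 = 21.22 mg/L.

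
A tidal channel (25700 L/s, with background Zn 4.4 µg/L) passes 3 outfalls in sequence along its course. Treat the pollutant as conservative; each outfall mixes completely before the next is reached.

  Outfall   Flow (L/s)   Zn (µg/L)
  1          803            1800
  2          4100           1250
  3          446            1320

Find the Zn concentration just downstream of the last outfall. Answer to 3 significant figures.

Below outfall 1: Q → 26500 L/s, C = (25700·4.400 + 803.0·1800)/26500 = 58.80 µg/L.
Below outfall 2: Q → 30600 L/s, C = (26500·58.80 + 4100·1250)/30600 = 218.4 µg/L.
Below outfall 3: Q → 31050 L/s, C = (30600·218.4 + 446.0·1320)/31050 = 234.2 µg/L.

234 µg/L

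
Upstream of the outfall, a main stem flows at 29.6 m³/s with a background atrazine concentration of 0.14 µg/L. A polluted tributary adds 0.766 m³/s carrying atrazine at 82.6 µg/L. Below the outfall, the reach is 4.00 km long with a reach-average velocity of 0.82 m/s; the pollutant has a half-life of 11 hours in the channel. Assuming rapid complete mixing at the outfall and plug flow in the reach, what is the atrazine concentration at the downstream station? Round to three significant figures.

Conservation of mass: C = (29.60·0.1400 + 0.7660·82.60) / 30.37 = 67.42/30.37 = 2.220 µg/L.
Travel time t = 4.00·1000 / 0.82 = 4878 s = 1.355 h.
Half-life 11 h → k = ln 2 / 11 = 0.06301 h⁻¹ = 1.512 d⁻¹.
After decay, C = 2.220 × e^(−kt) = 2.220 × 0.9182 = 2.038 µg/L.

2.04 µg/L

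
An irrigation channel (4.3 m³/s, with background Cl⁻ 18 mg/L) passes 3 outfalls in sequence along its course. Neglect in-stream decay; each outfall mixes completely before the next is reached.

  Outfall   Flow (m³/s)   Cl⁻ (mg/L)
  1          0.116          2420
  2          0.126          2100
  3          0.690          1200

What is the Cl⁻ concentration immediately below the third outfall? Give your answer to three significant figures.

277 mg/L

After outfall 1: Q = 4.300 + 0.1160 = 4.416 m³/s; C = (4.300·18.00 + 0.1160·2420)/4.416 = 81.10 mg/L.
After outfall 2: Q = 4.416 + 0.1260 = 4.542 m³/s; C = (4.416·81.10 + 0.1260·2100)/4.542 = 137.1 mg/L.
After outfall 3: Q = 4.542 + 0.6900 = 5.232 m³/s; C = (4.542·137.1 + 0.6900·1200)/5.232 = 277.3 mg/L.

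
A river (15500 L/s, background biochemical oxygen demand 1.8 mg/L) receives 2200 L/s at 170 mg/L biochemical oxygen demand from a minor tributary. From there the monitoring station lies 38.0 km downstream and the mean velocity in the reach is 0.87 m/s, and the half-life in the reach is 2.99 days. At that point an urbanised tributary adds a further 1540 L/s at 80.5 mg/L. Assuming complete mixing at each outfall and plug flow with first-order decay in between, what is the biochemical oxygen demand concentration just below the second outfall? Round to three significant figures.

After mixing, C = (15500·1.800 + 2200·170.0) / 17700 = 401900/17700 = 22.71 mg/L; combined flow 17700 L/s.
Travel time t = 38.0·1000 / 0.87 = 43680 s = 12.13 h.
Half-life 2.99 d → k = ln 2 / 2.99 = 0.2318 d⁻¹.
Applying C = C₀e^(−kt): 22.71 × 0.8894 = 20.20 mg/L.
At the second outfall, C = (17700·20.20 + 1540·80.50) / (17700 + 1540) = 25.02 mg/L.

25.0 mg/L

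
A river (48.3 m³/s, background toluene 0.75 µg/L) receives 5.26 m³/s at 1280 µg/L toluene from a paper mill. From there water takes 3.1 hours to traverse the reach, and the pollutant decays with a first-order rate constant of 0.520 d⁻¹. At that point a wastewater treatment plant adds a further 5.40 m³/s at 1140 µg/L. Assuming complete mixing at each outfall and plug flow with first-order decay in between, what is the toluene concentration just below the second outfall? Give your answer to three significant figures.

212 µg/L

Flow-weighted average: C = (48.30·0.7500 + 5.260·1280) / 53.56 = 6769/53.56 = 126.4 µg/L; combined flow 53.56 m³/s.
First-order decay: C = 126.4·exp(−k·t) = 126.4·0.9350 = 118.2 µg/L.
At the second outfall, C = (53.56·118.2 + 5.400·1140) / (53.56 + 5.400) = 211.8 µg/L.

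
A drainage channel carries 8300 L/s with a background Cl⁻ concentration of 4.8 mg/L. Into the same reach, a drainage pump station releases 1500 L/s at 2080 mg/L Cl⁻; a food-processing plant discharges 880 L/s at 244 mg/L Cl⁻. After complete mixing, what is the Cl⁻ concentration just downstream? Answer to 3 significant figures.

Mixed concentration C = ΣQC/ΣQ = (8300·4.800 + 1500·2080 + 880.0·244.0) / 10680 = 3375000/10680 = 316.0 mg/L.

316 mg/L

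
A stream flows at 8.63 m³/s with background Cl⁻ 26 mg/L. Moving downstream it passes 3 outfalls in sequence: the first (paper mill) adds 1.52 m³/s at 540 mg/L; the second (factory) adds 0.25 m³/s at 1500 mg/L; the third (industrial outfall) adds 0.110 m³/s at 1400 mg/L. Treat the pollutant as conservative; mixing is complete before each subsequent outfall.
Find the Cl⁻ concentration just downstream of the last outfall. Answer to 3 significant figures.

Outfall 1: combined Q = 10.15 m³/s; C = (8.630·26.00 + 1.520·540.0)/10.15 = 103.0 mg/L.
Outfall 2: combined Q = 10.40 m³/s; C = (10.15·103.0 + 0.2500·1500)/10.40 = 136.6 mg/L.
Outfall 3: combined Q = 10.51 m³/s; C = (10.40·136.6 + 0.1100·1400)/10.51 = 149.8 mg/L.

150 mg/L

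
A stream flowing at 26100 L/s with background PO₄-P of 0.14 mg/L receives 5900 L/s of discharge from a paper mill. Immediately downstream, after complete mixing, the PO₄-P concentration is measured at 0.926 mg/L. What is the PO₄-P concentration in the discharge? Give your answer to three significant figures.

Mass balance: 26100·0.1400 + 5900·Cₑ = 32000·0.9260
→ Cₑ = (32000·0.9260 − 26100·0.1400) / 5900 = 4.403 mg/L.

4.40 mg/L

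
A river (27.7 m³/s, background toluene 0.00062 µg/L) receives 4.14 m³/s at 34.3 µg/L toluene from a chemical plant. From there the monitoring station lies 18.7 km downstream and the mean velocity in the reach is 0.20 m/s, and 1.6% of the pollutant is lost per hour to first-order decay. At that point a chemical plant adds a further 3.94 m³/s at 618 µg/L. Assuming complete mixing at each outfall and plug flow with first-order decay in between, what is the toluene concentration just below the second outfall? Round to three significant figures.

70.7 µg/L

Mass balance: C = (27.70·0.0006200 + 4.140·34.30) / 31.84 = 142.0/31.84 = 4.460 µg/L; combined flow 31.84 m³/s.
Travel time t = 18.7·1000 / 0.20 = 93500 s = 25.97 h.
1.6%/h lost → k = −ln(1 − 0.016) = 0.01613 h⁻¹.
Applying C = C₀e^(−kt): 4.460 × 0.6578 = 2.934 µg/L.
At the second outfall, C = (31.84·2.934 + 3.940·618.0) / (31.84 + 3.940) = 70.66 µg/L.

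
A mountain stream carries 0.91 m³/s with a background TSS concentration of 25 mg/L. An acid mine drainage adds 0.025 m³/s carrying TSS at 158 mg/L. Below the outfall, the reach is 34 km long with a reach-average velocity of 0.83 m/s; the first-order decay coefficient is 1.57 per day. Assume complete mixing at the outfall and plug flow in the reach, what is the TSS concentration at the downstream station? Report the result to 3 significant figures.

Mixed concentration C = ΣQC/ΣQ = (0.9100·25.00 + 0.02500·158.0) / 0.9350 = 26.70/0.9350 = 28.56 mg/L.
Travel time t = 34·1000 / 0.83 = 40960 s = 11.38 h.
First-order decay: C = 28.56·exp(−k·t) = 28.56·0.4750 = 13.57 mg/L.

13.6 mg/L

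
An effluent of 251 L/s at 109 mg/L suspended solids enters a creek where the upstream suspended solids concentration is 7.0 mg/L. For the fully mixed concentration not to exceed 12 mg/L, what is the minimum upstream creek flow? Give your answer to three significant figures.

Set C_mix = 12: (Q·7.000 + 251.0·109.0) / (Q + 251.0) = 12
→ Q = 251.0·(109.0 − 12)/(12 − 7.000) = 4869 L/s.

4870 L/s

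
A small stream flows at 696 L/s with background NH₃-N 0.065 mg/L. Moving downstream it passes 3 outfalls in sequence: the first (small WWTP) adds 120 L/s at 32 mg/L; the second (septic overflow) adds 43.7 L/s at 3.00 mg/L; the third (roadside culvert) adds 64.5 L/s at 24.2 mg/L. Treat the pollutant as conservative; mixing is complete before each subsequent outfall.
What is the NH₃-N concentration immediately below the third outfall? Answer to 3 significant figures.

Outfall 1: combined Q = 816.0 L/s; C = (696.0·0.06500 + 120.0·32.00)/816.0 = 4.761 mg/L.
Outfall 2: combined Q = 859.7 L/s; C = (816.0·4.761 + 43.70·3.000)/859.7 = 4.672 mg/L.
Outfall 3: combined Q = 924.2 L/s; C = (859.7·4.672 + 64.50·24.20)/924.2 = 6.035 mg/L.

6.03 mg/L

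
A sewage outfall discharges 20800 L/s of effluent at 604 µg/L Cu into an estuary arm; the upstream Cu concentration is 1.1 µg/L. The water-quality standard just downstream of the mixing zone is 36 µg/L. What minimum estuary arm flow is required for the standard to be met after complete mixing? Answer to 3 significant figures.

Set C_mix = 36: (Q·1.100 + 20800·604.0) / (Q + 20800) = 36
→ Q = 20800·(604.0 − 36)/(36 − 1.100) = 338500 L/s.

339000 L/s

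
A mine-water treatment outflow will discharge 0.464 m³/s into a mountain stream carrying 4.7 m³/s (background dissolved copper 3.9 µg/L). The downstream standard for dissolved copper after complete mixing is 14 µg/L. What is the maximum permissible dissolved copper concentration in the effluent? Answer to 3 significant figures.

116 µg/L

At the limit, (Qr·Cr + Qe·Cₑ)/(Qr + Qe) = 14:
Cₑ = (5.164·14 − 4.700·3.900) / 0.4640 = 116.3 µg/L.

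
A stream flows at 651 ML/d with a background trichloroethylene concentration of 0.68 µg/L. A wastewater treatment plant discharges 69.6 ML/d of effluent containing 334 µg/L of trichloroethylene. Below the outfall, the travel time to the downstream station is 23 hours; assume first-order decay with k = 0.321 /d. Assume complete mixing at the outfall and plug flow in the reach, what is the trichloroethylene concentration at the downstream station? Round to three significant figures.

Mixed concentration C = ΣQC/ΣQ = (651.0·0.6800 + 69.60·334.0) / 720.6 = 23690/720.6 = 32.87 µg/L.
After decay, C = 32.87 × e^(−kt) = 32.87 × 0.7352 = 24.17 µg/L.

24.2 µg/L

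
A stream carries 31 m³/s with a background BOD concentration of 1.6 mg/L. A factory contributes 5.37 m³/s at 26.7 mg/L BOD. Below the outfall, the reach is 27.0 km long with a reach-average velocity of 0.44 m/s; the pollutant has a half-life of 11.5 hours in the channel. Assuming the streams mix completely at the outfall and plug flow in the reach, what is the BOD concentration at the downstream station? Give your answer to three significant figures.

Mixed concentration C = ΣQC/ΣQ = (31.00·1.600 + 5.370·26.70) / 36.37 = 193.0/36.37 = 5.306 mg/L.
Travel time t = 27.0·1000 / 0.44 = 61360 s = 17.05 h.
Half-life 11.5 h → k = ln 2 / 11.5 = 0.06027 h⁻¹ = 1.447 d⁻¹.
First-order decay: C = 5.306·exp(−k·t) = 5.306·0.3579 = 1.899 mg/L.

1.90 mg/L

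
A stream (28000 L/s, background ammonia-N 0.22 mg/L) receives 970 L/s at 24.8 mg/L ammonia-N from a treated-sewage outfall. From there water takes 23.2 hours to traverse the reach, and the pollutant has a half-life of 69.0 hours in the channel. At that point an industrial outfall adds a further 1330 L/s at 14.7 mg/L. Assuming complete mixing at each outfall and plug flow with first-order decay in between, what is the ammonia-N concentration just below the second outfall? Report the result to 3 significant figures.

1.44 mg/L

After mixing, C = (28000·0.2200 + 970.0·24.80) / 28970 = 30220/28970 = 1.043 mg/L; combined flow 28970 L/s.
Half-life 69.0 h → k = ln 2 / 69.0 = 0.01005 h⁻¹ = 0.2411 d⁻¹.
After decay, C = 1.043 × e^(−kt) = 1.043 × 0.7921 = 0.8262 mg/L.
At the second outfall, C = (28970·0.8262 + 1330·14.70) / (28970 + 1330) = 1.435 mg/L.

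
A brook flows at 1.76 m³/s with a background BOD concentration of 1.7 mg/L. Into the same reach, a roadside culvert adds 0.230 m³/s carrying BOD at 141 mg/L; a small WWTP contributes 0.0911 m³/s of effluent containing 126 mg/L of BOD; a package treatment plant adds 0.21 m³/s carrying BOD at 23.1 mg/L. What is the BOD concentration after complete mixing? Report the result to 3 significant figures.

22.6 mg/L

Conservation of mass: C = (1.760·1.700 + 0.2300·141.0 + 0.09110·126.0 + 0.2100·23.10) / 2.291 = 51.75/2.291 = 22.59 mg/L.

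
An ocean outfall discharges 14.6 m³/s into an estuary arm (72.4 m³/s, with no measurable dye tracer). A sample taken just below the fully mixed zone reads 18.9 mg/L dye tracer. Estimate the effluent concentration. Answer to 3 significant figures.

113 mg/L

Mass balance: 72.40·0 + 14.60·Cₑ = 87.00·18.90
→ Cₑ = (87.00·18.90 − 72.40·0) / 14.60 = 112.6 mg/L.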